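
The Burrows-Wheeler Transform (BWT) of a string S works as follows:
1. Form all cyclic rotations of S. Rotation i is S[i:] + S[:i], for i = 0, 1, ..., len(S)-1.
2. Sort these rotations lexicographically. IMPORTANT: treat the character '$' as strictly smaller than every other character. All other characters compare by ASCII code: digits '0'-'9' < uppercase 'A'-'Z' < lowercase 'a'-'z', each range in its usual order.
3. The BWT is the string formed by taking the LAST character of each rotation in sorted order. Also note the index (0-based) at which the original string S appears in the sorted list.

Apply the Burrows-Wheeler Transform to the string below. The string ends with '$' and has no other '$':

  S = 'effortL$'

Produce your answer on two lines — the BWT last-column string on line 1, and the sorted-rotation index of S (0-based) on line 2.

All 8 rotations (rotation i = S[i:]+S[:i]):
  rot[0] = effortL$
  rot[1] = ffortL$e
  rot[2] = fortL$ef
  rot[3] = ortL$eff
  rot[4] = rtL$effo
  rot[5] = tL$effor
  rot[6] = L$effort
  rot[7] = $effortL
Sorted (with $ < everything):
  sorted[0] = $effortL  (last char: 'L')
  sorted[1] = L$effort  (last char: 't')
  sorted[2] = effortL$  (last char: '$')
  sorted[3] = ffortL$e  (last char: 'e')
  sorted[4] = fortL$ef  (last char: 'f')
  sorted[5] = ortL$eff  (last char: 'f')
  sorted[6] = rtL$effo  (last char: 'o')
  sorted[7] = tL$effor  (last char: 'r')
Last column: Lt$effor
Original string S is at sorted index 2

Answer: Lt$effor
2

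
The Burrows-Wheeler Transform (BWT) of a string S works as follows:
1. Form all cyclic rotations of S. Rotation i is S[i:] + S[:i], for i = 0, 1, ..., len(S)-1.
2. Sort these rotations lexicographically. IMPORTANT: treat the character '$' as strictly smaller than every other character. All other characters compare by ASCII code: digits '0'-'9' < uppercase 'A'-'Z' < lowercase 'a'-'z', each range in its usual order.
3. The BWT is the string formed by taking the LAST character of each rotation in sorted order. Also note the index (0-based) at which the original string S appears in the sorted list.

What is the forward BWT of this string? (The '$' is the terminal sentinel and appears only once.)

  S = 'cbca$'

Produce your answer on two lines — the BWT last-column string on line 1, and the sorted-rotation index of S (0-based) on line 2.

Answer: accb$
4

Derivation:
All 5 rotations (rotation i = S[i:]+S[:i]):
  rot[0] = cbca$
  rot[1] = bca$c
  rot[2] = ca$cb
  rot[3] = a$cbc
  rot[4] = $cbca
Sorted (with $ < everything):
  sorted[0] = $cbca  (last char: 'a')
  sorted[1] = a$cbc  (last char: 'c')
  sorted[2] = bca$c  (last char: 'c')
  sorted[3] = ca$cb  (last char: 'b')
  sorted[4] = cbca$  (last char: '$')
Last column: accb$
Original string S is at sorted index 4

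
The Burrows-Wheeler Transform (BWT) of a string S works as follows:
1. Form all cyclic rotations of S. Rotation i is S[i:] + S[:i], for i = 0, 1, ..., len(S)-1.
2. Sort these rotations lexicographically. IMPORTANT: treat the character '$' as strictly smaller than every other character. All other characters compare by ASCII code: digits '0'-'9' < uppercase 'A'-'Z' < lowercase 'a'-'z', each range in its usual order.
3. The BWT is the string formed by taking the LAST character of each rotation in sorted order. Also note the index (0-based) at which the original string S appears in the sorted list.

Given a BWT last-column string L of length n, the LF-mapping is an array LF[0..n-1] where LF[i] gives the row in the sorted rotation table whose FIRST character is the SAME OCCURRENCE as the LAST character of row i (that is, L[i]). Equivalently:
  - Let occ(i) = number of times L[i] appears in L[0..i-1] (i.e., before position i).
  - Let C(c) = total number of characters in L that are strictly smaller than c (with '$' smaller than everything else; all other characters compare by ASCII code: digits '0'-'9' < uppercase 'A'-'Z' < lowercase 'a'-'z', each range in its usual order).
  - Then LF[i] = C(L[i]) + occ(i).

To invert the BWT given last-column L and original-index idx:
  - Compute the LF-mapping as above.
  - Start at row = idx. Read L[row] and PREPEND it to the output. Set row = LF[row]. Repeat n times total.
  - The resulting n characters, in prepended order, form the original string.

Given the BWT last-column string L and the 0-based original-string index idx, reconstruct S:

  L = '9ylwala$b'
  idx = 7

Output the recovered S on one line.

Answer: wallaby9$

Derivation:
LF mapping: 1 8 5 7 2 6 3 0 4
Walk LF starting at row 7, prepending L[row]:
  step 1: row=7, L[7]='$', prepend. Next row=LF[7]=0
  step 2: row=0, L[0]='9', prepend. Next row=LF[0]=1
  step 3: row=1, L[1]='y', prepend. Next row=LF[1]=8
  step 4: row=8, L[8]='b', prepend. Next row=LF[8]=4
  step 5: row=4, L[4]='a', prepend. Next row=LF[4]=2
  step 6: row=2, L[2]='l', prepend. Next row=LF[2]=5
  step 7: row=5, L[5]='l', prepend. Next row=LF[5]=6
  step 8: row=6, L[6]='a', prepend. Next row=LF[6]=3
  step 9: row=3, L[3]='w', prepend. Next row=LF[3]=7
Reversed output: wallaby9$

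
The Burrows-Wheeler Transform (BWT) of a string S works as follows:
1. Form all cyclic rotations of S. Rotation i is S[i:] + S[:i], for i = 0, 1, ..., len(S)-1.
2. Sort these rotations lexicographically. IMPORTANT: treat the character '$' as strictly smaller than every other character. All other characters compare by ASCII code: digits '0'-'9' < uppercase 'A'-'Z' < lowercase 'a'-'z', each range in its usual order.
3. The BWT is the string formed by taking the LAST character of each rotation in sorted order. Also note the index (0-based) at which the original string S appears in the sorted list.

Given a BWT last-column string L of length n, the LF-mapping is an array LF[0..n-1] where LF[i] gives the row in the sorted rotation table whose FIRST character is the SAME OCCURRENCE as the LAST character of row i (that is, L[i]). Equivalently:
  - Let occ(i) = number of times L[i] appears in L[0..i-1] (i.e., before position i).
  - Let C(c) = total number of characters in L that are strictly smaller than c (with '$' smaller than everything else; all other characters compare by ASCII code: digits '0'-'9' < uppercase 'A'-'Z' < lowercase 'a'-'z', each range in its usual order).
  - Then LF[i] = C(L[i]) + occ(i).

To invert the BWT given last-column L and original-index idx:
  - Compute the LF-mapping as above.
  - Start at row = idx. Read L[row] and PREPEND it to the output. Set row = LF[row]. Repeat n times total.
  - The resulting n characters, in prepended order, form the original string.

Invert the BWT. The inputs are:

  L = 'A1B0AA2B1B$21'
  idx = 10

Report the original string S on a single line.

Answer: B101A1BA22BA$

Derivation:
LF mapping: 7 2 10 1 8 9 5 11 3 12 0 6 4
Walk LF starting at row 10, prepending L[row]:
  step 1: row=10, L[10]='$', prepend. Next row=LF[10]=0
  step 2: row=0, L[0]='A', prepend. Next row=LF[0]=7
  step 3: row=7, L[7]='B', prepend. Next row=LF[7]=11
  step 4: row=11, L[11]='2', prepend. Next row=LF[11]=6
  step 5: row=6, L[6]='2', prepend. Next row=LF[6]=5
  step 6: row=5, L[5]='A', prepend. Next row=LF[5]=9
  step 7: row=9, L[9]='B', prepend. Next row=LF[9]=12
  step 8: row=12, L[12]='1', prepend. Next row=LF[12]=4
  step 9: row=4, L[4]='A', prepend. Next row=LF[4]=8
  step 10: row=8, L[8]='1', prepend. Next row=LF[8]=3
  step 11: row=3, L[3]='0', prepend. Next row=LF[3]=1
  step 12: row=1, L[1]='1', prepend. Next row=LF[1]=2
  step 13: row=2, L[2]='B', prepend. Next row=LF[2]=10
Reversed output: B101A1BA22BA$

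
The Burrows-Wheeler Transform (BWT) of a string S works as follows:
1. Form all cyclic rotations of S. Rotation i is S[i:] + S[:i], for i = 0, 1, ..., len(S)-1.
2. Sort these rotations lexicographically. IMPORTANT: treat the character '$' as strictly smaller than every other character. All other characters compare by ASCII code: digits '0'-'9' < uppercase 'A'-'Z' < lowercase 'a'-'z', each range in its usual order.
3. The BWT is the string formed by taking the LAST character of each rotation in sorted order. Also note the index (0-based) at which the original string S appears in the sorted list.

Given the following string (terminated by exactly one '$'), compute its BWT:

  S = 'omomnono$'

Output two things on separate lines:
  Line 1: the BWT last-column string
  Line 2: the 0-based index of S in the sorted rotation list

Answer: oooomnm$n
7

Derivation:
All 9 rotations (rotation i = S[i:]+S[:i]):
  rot[0] = omomnono$
  rot[1] = momnono$o
  rot[2] = omnono$om
  rot[3] = mnono$omo
  rot[4] = nono$omom
  rot[5] = ono$omomn
  rot[6] = no$omomno
  rot[7] = o$omomnon
  rot[8] = $omomnono
Sorted (with $ < everything):
  sorted[0] = $omomnono  (last char: 'o')
  sorted[1] = mnono$omo  (last char: 'o')
  sorted[2] = momnono$o  (last char: 'o')
  sorted[3] = no$omomno  (last char: 'o')
  sorted[4] = nono$omom  (last char: 'm')
  sorted[5] = o$omomnon  (last char: 'n')
  sorted[6] = omnono$om  (last char: 'm')
  sorted[7] = omomnono$  (last char: '$')
  sorted[8] = ono$omomn  (last char: 'n')
Last column: oooomnm$n
Original string S is at sorted index 7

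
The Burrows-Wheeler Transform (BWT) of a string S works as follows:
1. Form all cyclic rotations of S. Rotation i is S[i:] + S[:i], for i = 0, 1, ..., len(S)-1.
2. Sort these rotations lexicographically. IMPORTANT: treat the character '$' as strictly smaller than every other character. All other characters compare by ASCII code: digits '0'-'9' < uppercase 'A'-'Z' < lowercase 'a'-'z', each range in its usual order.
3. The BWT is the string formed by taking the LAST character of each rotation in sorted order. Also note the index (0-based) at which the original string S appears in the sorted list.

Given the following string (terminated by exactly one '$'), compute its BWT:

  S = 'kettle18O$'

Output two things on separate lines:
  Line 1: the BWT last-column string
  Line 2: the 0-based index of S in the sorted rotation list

Answer: Oe18lk$tte
6

Derivation:
All 10 rotations (rotation i = S[i:]+S[:i]):
  rot[0] = kettle18O$
  rot[1] = ettle18O$k
  rot[2] = ttle18O$ke
  rot[3] = tle18O$ket
  rot[4] = le18O$kett
  rot[5] = e18O$kettl
  rot[6] = 18O$kettle
  rot[7] = 8O$kettle1
  rot[8] = O$kettle18
  rot[9] = $kettle18O
Sorted (with $ < everything):
  sorted[0] = $kettle18O  (last char: 'O')
  sorted[1] = 18O$kettle  (last char: 'e')
  sorted[2] = 8O$kettle1  (last char: '1')
  sorted[3] = O$kettle18  (last char: '8')
  sorted[4] = e18O$kettl  (last char: 'l')
  sorted[5] = ettle18O$k  (last char: 'k')
  sorted[6] = kettle18O$  (last char: '$')
  sorted[7] = le18O$kett  (last char: 't')
  sorted[8] = tle18O$ket  (last char: 't')
  sorted[9] = ttle18O$ke  (last char: 'e')
Last column: Oe18lk$tte
Original string S is at sorted index 6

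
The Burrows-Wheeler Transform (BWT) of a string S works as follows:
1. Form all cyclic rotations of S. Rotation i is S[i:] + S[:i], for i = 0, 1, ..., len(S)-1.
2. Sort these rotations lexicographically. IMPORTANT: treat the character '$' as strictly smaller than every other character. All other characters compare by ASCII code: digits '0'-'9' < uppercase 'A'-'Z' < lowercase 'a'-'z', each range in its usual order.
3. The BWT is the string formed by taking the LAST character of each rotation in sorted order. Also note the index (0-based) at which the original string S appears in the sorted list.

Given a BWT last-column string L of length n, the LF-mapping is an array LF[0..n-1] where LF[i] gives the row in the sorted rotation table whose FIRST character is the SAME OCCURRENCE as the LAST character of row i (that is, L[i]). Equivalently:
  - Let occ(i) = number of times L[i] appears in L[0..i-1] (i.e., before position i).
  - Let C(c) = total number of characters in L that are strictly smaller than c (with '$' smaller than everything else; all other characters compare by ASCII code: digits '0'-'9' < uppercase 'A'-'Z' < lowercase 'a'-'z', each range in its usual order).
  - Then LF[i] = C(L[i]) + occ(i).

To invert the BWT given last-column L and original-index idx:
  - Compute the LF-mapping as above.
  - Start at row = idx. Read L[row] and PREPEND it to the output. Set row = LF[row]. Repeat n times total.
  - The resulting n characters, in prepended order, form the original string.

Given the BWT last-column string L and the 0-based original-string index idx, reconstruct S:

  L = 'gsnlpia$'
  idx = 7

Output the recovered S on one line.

LF mapping: 2 7 5 4 6 3 1 0
Walk LF starting at row 7, prepending L[row]:
  step 1: row=7, L[7]='$', prepend. Next row=LF[7]=0
  step 2: row=0, L[0]='g', prepend. Next row=LF[0]=2
  step 3: row=2, L[2]='n', prepend. Next row=LF[2]=5
  step 4: row=5, L[5]='i', prepend. Next row=LF[5]=3
  step 5: row=3, L[3]='l', prepend. Next row=LF[3]=4
  step 6: row=4, L[4]='p', prepend. Next row=LF[4]=6
  step 7: row=6, L[6]='a', prepend. Next row=LF[6]=1
  step 8: row=1, L[1]='s', prepend. Next row=LF[1]=7
Reversed output: sapling$

Answer: sapling$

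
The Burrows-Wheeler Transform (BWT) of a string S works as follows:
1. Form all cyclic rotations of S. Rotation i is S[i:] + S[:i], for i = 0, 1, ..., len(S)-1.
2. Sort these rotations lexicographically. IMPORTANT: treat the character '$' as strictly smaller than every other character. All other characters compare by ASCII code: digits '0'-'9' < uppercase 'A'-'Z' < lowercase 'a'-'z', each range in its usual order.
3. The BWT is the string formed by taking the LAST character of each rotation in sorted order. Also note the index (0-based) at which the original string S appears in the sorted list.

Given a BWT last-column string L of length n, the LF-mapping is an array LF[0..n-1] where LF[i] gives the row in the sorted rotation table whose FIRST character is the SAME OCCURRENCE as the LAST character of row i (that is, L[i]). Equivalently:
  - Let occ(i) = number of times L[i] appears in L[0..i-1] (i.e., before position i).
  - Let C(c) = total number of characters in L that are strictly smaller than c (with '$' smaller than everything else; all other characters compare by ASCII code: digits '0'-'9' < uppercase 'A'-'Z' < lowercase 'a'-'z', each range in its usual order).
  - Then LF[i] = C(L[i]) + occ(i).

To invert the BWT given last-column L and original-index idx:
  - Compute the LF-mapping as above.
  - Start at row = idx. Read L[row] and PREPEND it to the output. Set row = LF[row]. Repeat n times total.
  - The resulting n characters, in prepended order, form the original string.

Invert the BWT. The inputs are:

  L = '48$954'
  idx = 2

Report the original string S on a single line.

Answer: 49584$

Derivation:
LF mapping: 1 4 0 5 3 2
Walk LF starting at row 2, prepending L[row]:
  step 1: row=2, L[2]='$', prepend. Next row=LF[2]=0
  step 2: row=0, L[0]='4', prepend. Next row=LF[0]=1
  step 3: row=1, L[1]='8', prepend. Next row=LF[1]=4
  step 4: row=4, L[4]='5', prepend. Next row=LF[4]=3
  step 5: row=3, L[3]='9', prepend. Next row=LF[3]=5
  step 6: row=5, L[5]='4', prepend. Next row=LF[5]=2
Reversed output: 49584$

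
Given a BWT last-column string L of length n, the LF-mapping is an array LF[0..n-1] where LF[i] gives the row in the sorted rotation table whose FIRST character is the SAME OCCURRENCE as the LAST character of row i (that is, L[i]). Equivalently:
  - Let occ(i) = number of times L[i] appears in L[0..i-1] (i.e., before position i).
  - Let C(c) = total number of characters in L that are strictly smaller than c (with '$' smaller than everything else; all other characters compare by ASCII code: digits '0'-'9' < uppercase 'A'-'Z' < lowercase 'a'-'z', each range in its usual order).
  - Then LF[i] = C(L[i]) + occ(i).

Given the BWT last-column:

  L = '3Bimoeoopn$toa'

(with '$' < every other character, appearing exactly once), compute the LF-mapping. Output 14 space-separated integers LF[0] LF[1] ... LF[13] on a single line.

Char counts: '$':1, '3':1, 'B':1, 'a':1, 'e':1, 'i':1, 'm':1, 'n':1, 'o':4, 'p':1, 't':1
C (first-col start): C('$')=0, C('3')=1, C('B')=2, C('a')=3, C('e')=4, C('i')=5, C('m')=6, C('n')=7, C('o')=8, C('p')=12, C('t')=13
L[0]='3': occ=0, LF[0]=C('3')+0=1+0=1
L[1]='B': occ=0, LF[1]=C('B')+0=2+0=2
L[2]='i': occ=0, LF[2]=C('i')+0=5+0=5
L[3]='m': occ=0, LF[3]=C('m')+0=6+0=6
L[4]='o': occ=0, LF[4]=C('o')+0=8+0=8
L[5]='e': occ=0, LF[5]=C('e')+0=4+0=4
L[6]='o': occ=1, LF[6]=C('o')+1=8+1=9
L[7]='o': occ=2, LF[7]=C('o')+2=8+2=10
L[8]='p': occ=0, LF[8]=C('p')+0=12+0=12
L[9]='n': occ=0, LF[9]=C('n')+0=7+0=7
L[10]='$': occ=0, LF[10]=C('$')+0=0+0=0
L[11]='t': occ=0, LF[11]=C('t')+0=13+0=13
L[12]='o': occ=3, LF[12]=C('o')+3=8+3=11
L[13]='a': occ=0, LF[13]=C('a')+0=3+0=3

Answer: 1 2 5 6 8 4 9 10 12 7 0 13 11 3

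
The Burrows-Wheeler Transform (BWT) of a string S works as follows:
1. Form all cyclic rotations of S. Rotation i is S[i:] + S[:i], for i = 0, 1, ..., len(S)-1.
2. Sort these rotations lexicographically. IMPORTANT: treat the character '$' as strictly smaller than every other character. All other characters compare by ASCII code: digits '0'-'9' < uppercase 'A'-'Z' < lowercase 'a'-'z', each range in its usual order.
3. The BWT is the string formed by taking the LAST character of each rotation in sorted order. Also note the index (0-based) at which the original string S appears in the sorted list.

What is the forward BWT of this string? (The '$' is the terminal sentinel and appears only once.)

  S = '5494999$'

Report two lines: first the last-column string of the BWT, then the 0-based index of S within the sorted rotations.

All 8 rotations (rotation i = S[i:]+S[:i]):
  rot[0] = 5494999$
  rot[1] = 494999$5
  rot[2] = 94999$54
  rot[3] = 4999$549
  rot[4] = 999$5494
  rot[5] = 99$54949
  rot[6] = 9$549499
  rot[7] = $5494999
Sorted (with $ < everything):
  sorted[0] = $5494999  (last char: '9')
  sorted[1] = 494999$5  (last char: '5')
  sorted[2] = 4999$549  (last char: '9')
  sorted[3] = 5494999$  (last char: '$')
  sorted[4] = 9$549499  (last char: '9')
  sorted[5] = 94999$54  (last char: '4')
  sorted[6] = 99$54949  (last char: '9')
  sorted[7] = 999$5494  (last char: '4')
Last column: 959$9494
Original string S is at sorted index 3

Answer: 959$9494
3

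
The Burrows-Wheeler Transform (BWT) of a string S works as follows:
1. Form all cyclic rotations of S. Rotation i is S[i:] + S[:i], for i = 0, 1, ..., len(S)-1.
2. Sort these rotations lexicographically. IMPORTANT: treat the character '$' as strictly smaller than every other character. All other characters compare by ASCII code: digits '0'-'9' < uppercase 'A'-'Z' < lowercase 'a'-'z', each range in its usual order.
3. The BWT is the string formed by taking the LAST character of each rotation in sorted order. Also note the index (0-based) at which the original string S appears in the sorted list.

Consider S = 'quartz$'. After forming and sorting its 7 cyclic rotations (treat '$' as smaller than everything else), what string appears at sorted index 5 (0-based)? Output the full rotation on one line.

All 7 rotations (rotation i = S[i:]+S[:i]):
  rot[0] = quartz$
  rot[1] = uartz$q
  rot[2] = artz$qu
  rot[3] = rtz$qua
  rot[4] = tz$quar
  rot[5] = z$quart
  rot[6] = $quartz
Sorted (with $ < everything):
  sorted[0] = $quartz
  sorted[1] = artz$qu
  sorted[2] = quartz$
  sorted[3] = rtz$qua
  sorted[4] = tz$quar
  sorted[5] = uartz$q
  sorted[6] = z$quart
sorted[5] = uartz$q

Answer: uartz$q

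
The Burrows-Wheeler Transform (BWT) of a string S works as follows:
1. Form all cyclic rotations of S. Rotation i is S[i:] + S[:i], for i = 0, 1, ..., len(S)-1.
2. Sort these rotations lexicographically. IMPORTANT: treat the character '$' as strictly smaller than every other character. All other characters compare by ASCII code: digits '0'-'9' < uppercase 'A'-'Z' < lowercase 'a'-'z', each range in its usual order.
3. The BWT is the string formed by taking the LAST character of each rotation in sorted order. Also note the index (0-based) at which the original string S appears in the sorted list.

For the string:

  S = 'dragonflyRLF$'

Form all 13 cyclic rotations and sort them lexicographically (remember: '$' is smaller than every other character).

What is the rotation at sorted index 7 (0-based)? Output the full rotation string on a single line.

Answer: gonflyRLF$dra

Derivation:
All 13 rotations (rotation i = S[i:]+S[:i]):
  rot[0] = dragonflyRLF$
  rot[1] = ragonflyRLF$d
  rot[2] = agonflyRLF$dr
  rot[3] = gonflyRLF$dra
  rot[4] = onflyRLF$drag
  rot[5] = nflyRLF$drago
  rot[6] = flyRLF$dragon
  rot[7] = lyRLF$dragonf
  rot[8] = yRLF$dragonfl
  rot[9] = RLF$dragonfly
  rot[10] = LF$dragonflyR
  rot[11] = F$dragonflyRL
  rot[12] = $dragonflyRLF
Sorted (with $ < everything):
  sorted[0] = $dragonflyRLF
  sorted[1] = F$dragonflyRL
  sorted[2] = LF$dragonflyR
  sorted[3] = RLF$dragonfly
  sorted[4] = agonflyRLF$dr
  sorted[5] = dragonflyRLF$
  sorted[6] = flyRLF$dragon
  sorted[7] = gonflyRLF$dra
  sorted[8] = lyRLF$dragonf
  sorted[9] = nflyRLF$drago
  sorted[10] = onflyRLF$drag
  sorted[11] = ragonflyRLF$d
  sorted[12] = yRLF$dragonfl
sorted[7] = gonflyRLF$dra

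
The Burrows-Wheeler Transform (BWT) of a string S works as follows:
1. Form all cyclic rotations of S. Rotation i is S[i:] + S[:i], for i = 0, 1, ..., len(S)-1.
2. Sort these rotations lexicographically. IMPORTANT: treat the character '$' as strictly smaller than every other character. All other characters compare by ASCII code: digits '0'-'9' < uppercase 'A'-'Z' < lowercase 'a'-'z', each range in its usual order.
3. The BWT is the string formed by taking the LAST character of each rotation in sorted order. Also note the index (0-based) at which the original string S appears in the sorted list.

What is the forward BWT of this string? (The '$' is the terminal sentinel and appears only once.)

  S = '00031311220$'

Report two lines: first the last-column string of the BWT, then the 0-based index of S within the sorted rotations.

Answer: 02$003132110
2

Derivation:
All 12 rotations (rotation i = S[i:]+S[:i]):
  rot[0] = 00031311220$
  rot[1] = 0031311220$0
  rot[2] = 031311220$00
  rot[3] = 31311220$000
  rot[4] = 1311220$0003
  rot[5] = 311220$00031
  rot[6] = 11220$000313
  rot[7] = 1220$0003131
  rot[8] = 220$00031311
  rot[9] = 20$000313112
  rot[10] = 0$0003131122
  rot[11] = $00031311220
Sorted (with $ < everything):
  sorted[0] = $00031311220  (last char: '0')
  sorted[1] = 0$0003131122  (last char: '2')
  sorted[2] = 00031311220$  (last char: '$')
  sorted[3] = 0031311220$0  (last char: '0')
  sorted[4] = 031311220$00  (last char: '0')
  sorted[5] = 11220$000313  (last char: '3')
  sorted[6] = 1220$0003131  (last char: '1')
  sorted[7] = 1311220$0003  (last char: '3')
  sorted[8] = 20$000313112  (last char: '2')
  sorted[9] = 220$00031311  (last char: '1')
  sorted[10] = 311220$00031  (last char: '1')
  sorted[11] = 31311220$000  (last char: '0')
Last column: 02$003132110
Original string S is at sorted index 2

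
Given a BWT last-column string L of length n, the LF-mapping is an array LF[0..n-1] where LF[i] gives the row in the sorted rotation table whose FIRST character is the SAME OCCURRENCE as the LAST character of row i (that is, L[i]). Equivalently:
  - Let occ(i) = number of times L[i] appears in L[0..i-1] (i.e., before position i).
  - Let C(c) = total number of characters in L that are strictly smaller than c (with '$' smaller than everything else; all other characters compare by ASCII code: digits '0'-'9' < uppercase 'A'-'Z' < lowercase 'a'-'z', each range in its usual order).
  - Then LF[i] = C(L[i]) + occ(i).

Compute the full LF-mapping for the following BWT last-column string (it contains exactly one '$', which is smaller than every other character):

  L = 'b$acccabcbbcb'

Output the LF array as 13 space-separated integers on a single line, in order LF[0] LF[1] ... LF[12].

Answer: 3 0 1 8 9 10 2 4 11 5 6 12 7

Derivation:
Char counts: '$':1, 'a':2, 'b':5, 'c':5
C (first-col start): C('$')=0, C('a')=1, C('b')=3, C('c')=8
L[0]='b': occ=0, LF[0]=C('b')+0=3+0=3
L[1]='$': occ=0, LF[1]=C('$')+0=0+0=0
L[2]='a': occ=0, LF[2]=C('a')+0=1+0=1
L[3]='c': occ=0, LF[3]=C('c')+0=8+0=8
L[4]='c': occ=1, LF[4]=C('c')+1=8+1=9
L[5]='c': occ=2, LF[5]=C('c')+2=8+2=10
L[6]='a': occ=1, LF[6]=C('a')+1=1+1=2
L[7]='b': occ=1, LF[7]=C('b')+1=3+1=4
L[8]='c': occ=3, LF[8]=C('c')+3=8+3=11
L[9]='b': occ=2, LF[9]=C('b')+2=3+2=5
L[10]='b': occ=3, LF[10]=C('b')+3=3+3=6
L[11]='c': occ=4, LF[11]=C('c')+4=8+4=12
L[12]='b': occ=4, LF[12]=C('b')+4=3+4=7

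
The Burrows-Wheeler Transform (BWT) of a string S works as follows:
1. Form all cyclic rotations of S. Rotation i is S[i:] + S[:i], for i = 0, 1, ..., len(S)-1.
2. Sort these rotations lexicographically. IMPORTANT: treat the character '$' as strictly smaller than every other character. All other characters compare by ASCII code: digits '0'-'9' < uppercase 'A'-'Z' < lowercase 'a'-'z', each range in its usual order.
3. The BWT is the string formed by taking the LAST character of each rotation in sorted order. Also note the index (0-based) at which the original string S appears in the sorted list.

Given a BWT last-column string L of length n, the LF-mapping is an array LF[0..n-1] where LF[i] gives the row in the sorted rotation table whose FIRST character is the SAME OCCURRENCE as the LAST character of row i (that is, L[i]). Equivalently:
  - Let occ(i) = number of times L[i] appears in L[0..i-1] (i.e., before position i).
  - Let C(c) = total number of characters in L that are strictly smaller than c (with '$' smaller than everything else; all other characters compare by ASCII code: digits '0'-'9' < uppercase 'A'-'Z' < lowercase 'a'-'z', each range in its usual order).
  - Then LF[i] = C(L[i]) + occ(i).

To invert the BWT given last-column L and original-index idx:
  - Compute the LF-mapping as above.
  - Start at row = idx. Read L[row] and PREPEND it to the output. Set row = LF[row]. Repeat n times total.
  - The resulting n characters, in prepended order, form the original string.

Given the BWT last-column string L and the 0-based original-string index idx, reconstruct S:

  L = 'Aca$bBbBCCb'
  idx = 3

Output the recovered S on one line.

LF mapping: 1 10 6 0 7 2 8 3 4 5 9
Walk LF starting at row 3, prepending L[row]:
  step 1: row=3, L[3]='$', prepend. Next row=LF[3]=0
  step 2: row=0, L[0]='A', prepend. Next row=LF[0]=1
  step 3: row=1, L[1]='c', prepend. Next row=LF[1]=10
  step 4: row=10, L[10]='b', prepend. Next row=LF[10]=9
  step 5: row=9, L[9]='C', prepend. Next row=LF[9]=5
  step 6: row=5, L[5]='B', prepend. Next row=LF[5]=2
  step 7: row=2, L[2]='a', prepend. Next row=LF[2]=6
  step 8: row=6, L[6]='b', prepend. Next row=LF[6]=8
  step 9: row=8, L[8]='C', prepend. Next row=LF[8]=4
  step 10: row=4, L[4]='b', prepend. Next row=LF[4]=7
  step 11: row=7, L[7]='B', prepend. Next row=LF[7]=3
Reversed output: BbCbaBCbcA$

Answer: BbCbaBCbcA$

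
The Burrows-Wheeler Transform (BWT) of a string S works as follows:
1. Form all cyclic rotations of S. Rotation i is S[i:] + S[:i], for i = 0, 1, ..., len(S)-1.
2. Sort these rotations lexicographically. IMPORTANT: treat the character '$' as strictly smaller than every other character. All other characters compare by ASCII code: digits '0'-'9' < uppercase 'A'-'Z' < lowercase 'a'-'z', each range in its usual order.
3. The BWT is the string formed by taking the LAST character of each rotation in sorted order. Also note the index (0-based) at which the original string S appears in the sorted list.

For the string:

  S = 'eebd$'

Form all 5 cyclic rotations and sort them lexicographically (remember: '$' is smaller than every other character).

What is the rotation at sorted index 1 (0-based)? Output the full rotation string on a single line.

All 5 rotations (rotation i = S[i:]+S[:i]):
  rot[0] = eebd$
  rot[1] = ebd$e
  rot[2] = bd$ee
  rot[3] = d$eeb
  rot[4] = $eebd
Sorted (with $ < everything):
  sorted[0] = $eebd
  sorted[1] = bd$ee
  sorted[2] = d$eeb
  sorted[3] = ebd$e
  sorted[4] = eebd$
sorted[1] = bd$ee

Answer: bd$ee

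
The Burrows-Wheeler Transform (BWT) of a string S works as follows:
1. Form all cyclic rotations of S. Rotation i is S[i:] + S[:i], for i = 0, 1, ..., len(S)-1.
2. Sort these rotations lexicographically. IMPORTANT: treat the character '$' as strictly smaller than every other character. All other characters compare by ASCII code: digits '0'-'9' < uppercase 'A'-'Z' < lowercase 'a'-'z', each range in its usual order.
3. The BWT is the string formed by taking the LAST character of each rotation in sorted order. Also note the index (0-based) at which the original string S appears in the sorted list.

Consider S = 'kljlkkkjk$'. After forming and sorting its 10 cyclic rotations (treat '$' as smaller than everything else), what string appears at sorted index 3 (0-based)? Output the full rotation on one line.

All 10 rotations (rotation i = S[i:]+S[:i]):
  rot[0] = kljlkkkjk$
  rot[1] = ljlkkkjk$k
  rot[2] = jlkkkjk$kl
  rot[3] = lkkkjk$klj
  rot[4] = kkkjk$kljl
  rot[5] = kkjk$kljlk
  rot[6] = kjk$kljlkk
  rot[7] = jk$kljlkkk
  rot[8] = k$kljlkkkj
  rot[9] = $kljlkkkjk
Sorted (with $ < everything):
  sorted[0] = $kljlkkkjk
  sorted[1] = jk$kljlkkk
  sorted[2] = jlkkkjk$kl
  sorted[3] = k$kljlkkkj
  sorted[4] = kjk$kljlkk
  sorted[5] = kkjk$kljlk
  sorted[6] = kkkjk$kljl
  sorted[7] = kljlkkkjk$
  sorted[8] = ljlkkkjk$k
  sorted[9] = lkkkjk$klj
sorted[3] = k$kljlkkkj

Answer: k$kljlkkkj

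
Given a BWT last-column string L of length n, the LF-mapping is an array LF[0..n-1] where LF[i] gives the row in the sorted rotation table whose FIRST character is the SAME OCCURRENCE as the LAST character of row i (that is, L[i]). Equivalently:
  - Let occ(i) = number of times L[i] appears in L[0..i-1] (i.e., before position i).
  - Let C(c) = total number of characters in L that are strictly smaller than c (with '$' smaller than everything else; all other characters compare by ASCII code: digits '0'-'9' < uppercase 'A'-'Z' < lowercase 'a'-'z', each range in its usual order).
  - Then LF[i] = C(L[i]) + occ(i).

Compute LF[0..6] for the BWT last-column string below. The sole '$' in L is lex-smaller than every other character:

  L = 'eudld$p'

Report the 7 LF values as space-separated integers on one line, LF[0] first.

Answer: 3 6 1 4 2 0 5

Derivation:
Char counts: '$':1, 'd':2, 'e':1, 'l':1, 'p':1, 'u':1
C (first-col start): C('$')=0, C('d')=1, C('e')=3, C('l')=4, C('p')=5, C('u')=6
L[0]='e': occ=0, LF[0]=C('e')+0=3+0=3
L[1]='u': occ=0, LF[1]=C('u')+0=6+0=6
L[2]='d': occ=0, LF[2]=C('d')+0=1+0=1
L[3]='l': occ=0, LF[3]=C('l')+0=4+0=4
L[4]='d': occ=1, LF[4]=C('d')+1=1+1=2
L[5]='$': occ=0, LF[5]=C('$')+0=0+0=0
L[6]='p': occ=0, LF[6]=C('p')+0=5+0=5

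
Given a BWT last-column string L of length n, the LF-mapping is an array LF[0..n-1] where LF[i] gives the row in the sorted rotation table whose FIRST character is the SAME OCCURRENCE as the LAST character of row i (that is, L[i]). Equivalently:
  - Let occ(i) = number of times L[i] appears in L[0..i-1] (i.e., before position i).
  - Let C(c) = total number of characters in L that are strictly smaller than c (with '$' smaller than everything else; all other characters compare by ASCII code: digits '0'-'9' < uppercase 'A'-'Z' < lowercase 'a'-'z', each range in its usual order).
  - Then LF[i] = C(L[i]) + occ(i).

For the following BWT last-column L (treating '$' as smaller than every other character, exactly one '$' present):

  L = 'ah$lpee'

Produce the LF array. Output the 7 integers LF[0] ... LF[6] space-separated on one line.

Answer: 1 4 0 5 6 2 3

Derivation:
Char counts: '$':1, 'a':1, 'e':2, 'h':1, 'l':1, 'p':1
C (first-col start): C('$')=0, C('a')=1, C('e')=2, C('h')=4, C('l')=5, C('p')=6
L[0]='a': occ=0, LF[0]=C('a')+0=1+0=1
L[1]='h': occ=0, LF[1]=C('h')+0=4+0=4
L[2]='$': occ=0, LF[2]=C('$')+0=0+0=0
L[3]='l': occ=0, LF[3]=C('l')+0=5+0=5
L[4]='p': occ=0, LF[4]=C('p')+0=6+0=6
L[5]='e': occ=0, LF[5]=C('e')+0=2+0=2
L[6]='e': occ=1, LF[6]=C('e')+1=2+1=3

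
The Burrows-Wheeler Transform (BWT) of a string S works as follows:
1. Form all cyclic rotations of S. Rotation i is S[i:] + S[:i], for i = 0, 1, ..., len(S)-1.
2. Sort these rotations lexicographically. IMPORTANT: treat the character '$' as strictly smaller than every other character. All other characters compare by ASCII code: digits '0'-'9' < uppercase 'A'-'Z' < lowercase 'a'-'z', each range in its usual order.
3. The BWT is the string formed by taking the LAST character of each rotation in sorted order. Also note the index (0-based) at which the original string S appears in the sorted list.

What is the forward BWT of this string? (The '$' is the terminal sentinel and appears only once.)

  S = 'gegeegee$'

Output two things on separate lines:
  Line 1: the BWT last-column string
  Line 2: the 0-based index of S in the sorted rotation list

All 9 rotations (rotation i = S[i:]+S[:i]):
  rot[0] = gegeegee$
  rot[1] = egeegee$g
  rot[2] = geegee$ge
  rot[3] = eegee$geg
  rot[4] = egee$gege
  rot[5] = gee$gegee
  rot[6] = ee$gegeeg
  rot[7] = e$gegeege
  rot[8] = $gegeegee
Sorted (with $ < everything):
  sorted[0] = $gegeegee  (last char: 'e')
  sorted[1] = e$gegeege  (last char: 'e')
  sorted[2] = ee$gegeeg  (last char: 'g')
  sorted[3] = eegee$geg  (last char: 'g')
  sorted[4] = egee$gege  (last char: 'e')
  sorted[5] = egeegee$g  (last char: 'g')
  sorted[6] = gee$gegee  (last char: 'e')
  sorted[7] = geegee$ge  (last char: 'e')
  sorted[8] = gegeegee$  (last char: '$')
Last column: eeggegee$
Original string S is at sorted index 8

Answer: eeggegee$
8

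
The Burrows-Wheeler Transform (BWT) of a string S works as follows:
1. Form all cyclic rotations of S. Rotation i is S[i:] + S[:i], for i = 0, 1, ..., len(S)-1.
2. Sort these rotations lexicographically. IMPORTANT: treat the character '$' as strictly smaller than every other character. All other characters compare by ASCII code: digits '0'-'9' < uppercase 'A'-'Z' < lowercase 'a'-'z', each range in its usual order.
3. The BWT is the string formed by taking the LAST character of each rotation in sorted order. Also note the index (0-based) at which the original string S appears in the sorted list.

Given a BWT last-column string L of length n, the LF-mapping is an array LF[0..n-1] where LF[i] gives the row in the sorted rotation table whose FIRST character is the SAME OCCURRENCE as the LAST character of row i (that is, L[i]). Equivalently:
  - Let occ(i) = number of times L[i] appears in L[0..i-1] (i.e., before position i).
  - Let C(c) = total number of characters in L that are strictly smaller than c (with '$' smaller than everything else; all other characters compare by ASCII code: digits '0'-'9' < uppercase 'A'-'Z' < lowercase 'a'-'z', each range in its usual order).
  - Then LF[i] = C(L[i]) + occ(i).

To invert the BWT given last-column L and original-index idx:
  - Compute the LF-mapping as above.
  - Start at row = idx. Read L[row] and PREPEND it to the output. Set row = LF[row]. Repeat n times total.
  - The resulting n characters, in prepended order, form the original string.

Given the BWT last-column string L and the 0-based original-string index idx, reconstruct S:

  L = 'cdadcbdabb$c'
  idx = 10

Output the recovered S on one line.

Answer: dbbdaacbcdc$

Derivation:
LF mapping: 6 9 1 10 7 3 11 2 4 5 0 8
Walk LF starting at row 10, prepending L[row]:
  step 1: row=10, L[10]='$', prepend. Next row=LF[10]=0
  step 2: row=0, L[0]='c', prepend. Next row=LF[0]=6
  step 3: row=6, L[6]='d', prepend. Next row=LF[6]=11
  step 4: row=11, L[11]='c', prepend. Next row=LF[11]=8
  step 5: row=8, L[8]='b', prepend. Next row=LF[8]=4
  step 6: row=4, L[4]='c', prepend. Next row=LF[4]=7
  step 7: row=7, L[7]='a', prepend. Next row=LF[7]=2
  step 8: row=2, L[2]='a', prepend. Next row=LF[2]=1
  step 9: row=1, L[1]='d', prepend. Next row=LF[1]=9
  step 10: row=9, L[9]='b', prepend. Next row=LF[9]=5
  step 11: row=5, L[5]='b', prepend. Next row=LF[5]=3
  step 12: row=3, L[3]='d', prepend. Next row=LF[3]=10
Reversed output: dbbdaacbcdc$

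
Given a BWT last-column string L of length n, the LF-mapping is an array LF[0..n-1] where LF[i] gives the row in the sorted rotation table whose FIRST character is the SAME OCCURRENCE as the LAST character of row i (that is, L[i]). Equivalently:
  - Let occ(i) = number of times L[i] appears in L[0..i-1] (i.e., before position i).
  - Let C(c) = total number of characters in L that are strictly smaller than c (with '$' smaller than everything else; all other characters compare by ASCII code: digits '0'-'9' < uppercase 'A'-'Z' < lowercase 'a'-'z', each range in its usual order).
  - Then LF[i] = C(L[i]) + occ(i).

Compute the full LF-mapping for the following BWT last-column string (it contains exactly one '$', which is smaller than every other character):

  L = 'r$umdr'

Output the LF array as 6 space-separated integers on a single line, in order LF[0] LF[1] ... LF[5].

Char counts: '$':1, 'd':1, 'm':1, 'r':2, 'u':1
C (first-col start): C('$')=0, C('d')=1, C('m')=2, C('r')=3, C('u')=5
L[0]='r': occ=0, LF[0]=C('r')+0=3+0=3
L[1]='$': occ=0, LF[1]=C('$')+0=0+0=0
L[2]='u': occ=0, LF[2]=C('u')+0=5+0=5
L[3]='m': occ=0, LF[3]=C('m')+0=2+0=2
L[4]='d': occ=0, LF[4]=C('d')+0=1+0=1
L[5]='r': occ=1, LF[5]=C('r')+1=3+1=4

Answer: 3 0 5 2 1 4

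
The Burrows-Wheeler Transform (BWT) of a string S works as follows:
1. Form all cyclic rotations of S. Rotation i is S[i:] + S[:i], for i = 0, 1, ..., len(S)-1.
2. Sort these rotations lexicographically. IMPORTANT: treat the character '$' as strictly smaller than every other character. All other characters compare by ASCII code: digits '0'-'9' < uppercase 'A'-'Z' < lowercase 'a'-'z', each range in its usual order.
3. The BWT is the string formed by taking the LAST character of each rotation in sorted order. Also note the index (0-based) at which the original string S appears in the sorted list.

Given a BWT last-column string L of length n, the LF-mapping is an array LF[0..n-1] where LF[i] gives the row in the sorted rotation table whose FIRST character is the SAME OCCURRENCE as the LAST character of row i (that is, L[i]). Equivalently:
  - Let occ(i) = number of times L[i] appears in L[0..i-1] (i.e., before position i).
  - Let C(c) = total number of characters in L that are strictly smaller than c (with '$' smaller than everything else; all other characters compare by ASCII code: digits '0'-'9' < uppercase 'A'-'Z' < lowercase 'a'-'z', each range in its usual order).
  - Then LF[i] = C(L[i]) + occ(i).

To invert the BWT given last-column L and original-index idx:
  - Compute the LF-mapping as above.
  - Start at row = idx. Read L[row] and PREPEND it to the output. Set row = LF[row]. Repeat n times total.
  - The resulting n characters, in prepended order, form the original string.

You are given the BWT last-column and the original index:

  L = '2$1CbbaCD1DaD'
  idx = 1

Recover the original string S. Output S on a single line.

LF mapping: 3 0 1 4 11 12 9 5 6 2 7 10 8
Walk LF starting at row 1, prepending L[row]:
  step 1: row=1, L[1]='$', prepend. Next row=LF[1]=0
  step 2: row=0, L[0]='2', prepend. Next row=LF[0]=3
  step 3: row=3, L[3]='C', prepend. Next row=LF[3]=4
  step 4: row=4, L[4]='b', prepend. Next row=LF[4]=11
  step 5: row=11, L[11]='a', prepend. Next row=LF[11]=10
  step 6: row=10, L[10]='D', prepend. Next row=LF[10]=7
  step 7: row=7, L[7]='C', prepend. Next row=LF[7]=5
  step 8: row=5, L[5]='b', prepend. Next row=LF[5]=12
  step 9: row=12, L[12]='D', prepend. Next row=LF[12]=8
  step 10: row=8, L[8]='D', prepend. Next row=LF[8]=6
  step 11: row=6, L[6]='a', prepend. Next row=LF[6]=9
  step 12: row=9, L[9]='1', prepend. Next row=LF[9]=2
  step 13: row=2, L[2]='1', prepend. Next row=LF[2]=1
Reversed output: 11aDDbCDabC2$

Answer: 11aDDbCDabC2$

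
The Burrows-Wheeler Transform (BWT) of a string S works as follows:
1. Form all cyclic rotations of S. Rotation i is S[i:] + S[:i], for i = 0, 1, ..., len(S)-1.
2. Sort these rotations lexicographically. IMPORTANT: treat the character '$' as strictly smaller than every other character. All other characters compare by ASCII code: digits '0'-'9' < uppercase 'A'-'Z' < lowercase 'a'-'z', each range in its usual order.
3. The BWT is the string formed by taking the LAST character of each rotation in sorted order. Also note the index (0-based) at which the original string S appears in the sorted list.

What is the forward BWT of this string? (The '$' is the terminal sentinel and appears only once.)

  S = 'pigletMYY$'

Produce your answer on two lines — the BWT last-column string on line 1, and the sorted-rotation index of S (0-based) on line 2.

Answer: YtYMlipg$e
8

Derivation:
All 10 rotations (rotation i = S[i:]+S[:i]):
  rot[0] = pigletMYY$
  rot[1] = igletMYY$p
  rot[2] = gletMYY$pi
  rot[3] = letMYY$pig
  rot[4] = etMYY$pigl
  rot[5] = tMYY$pigle
  rot[6] = MYY$piglet
  rot[7] = YY$pigletM
  rot[8] = Y$pigletMY
  rot[9] = $pigletMYY
Sorted (with $ < everything):
  sorted[0] = $pigletMYY  (last char: 'Y')
  sorted[1] = MYY$piglet  (last char: 't')
  sorted[2] = Y$pigletMY  (last char: 'Y')
  sorted[3] = YY$pigletM  (last char: 'M')
  sorted[4] = etMYY$pigl  (last char: 'l')
  sorted[5] = gletMYY$pi  (last char: 'i')
  sorted[6] = igletMYY$p  (last char: 'p')
  sorted[7] = letMYY$pig  (last char: 'g')
  sorted[8] = pigletMYY$  (last char: '$')
  sorted[9] = tMYY$pigle  (last char: 'e')
Last column: YtYMlipg$e
Original string S is at sorted index 8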